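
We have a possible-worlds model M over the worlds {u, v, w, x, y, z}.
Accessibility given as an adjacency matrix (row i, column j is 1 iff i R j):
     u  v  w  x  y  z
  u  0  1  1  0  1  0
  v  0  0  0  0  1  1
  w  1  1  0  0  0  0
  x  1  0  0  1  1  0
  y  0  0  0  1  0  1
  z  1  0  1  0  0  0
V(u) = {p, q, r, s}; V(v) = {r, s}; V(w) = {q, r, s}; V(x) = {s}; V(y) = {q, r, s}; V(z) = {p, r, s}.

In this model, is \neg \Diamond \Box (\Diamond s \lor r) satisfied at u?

No

At u: \Diamond \Box (\Diamond s \lor r) is true, so \neg \Diamond \Box (\Diamond s \lor r) is false.
  At u: \Diamond \Box (\Diamond s \lor r) requires \Box (\Diamond s \lor r) at some successor in {v, w, y}.
    \Box (\Diamond s \lor r) holds at v, so \Diamond \Box (\Diamond s \lor r) is true at u.
      At v: \Box (\Diamond s \lor r) requires \Diamond s \lor r at every successor {y, z}.
        At y: \Diamond s \lor r is true.
        At z: \Diamond s \lor r is true.
      So \Box (\Diamond s \lor r) is true at v.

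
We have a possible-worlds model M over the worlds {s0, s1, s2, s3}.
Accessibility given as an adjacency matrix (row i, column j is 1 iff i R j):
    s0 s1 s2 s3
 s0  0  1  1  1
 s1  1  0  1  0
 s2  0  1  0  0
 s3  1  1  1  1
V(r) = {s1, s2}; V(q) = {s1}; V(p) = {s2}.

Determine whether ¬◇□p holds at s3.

Yes

At s3: ◇□p is false, so ¬◇□p is true.
  At s3: ◇□p requires □p at some successor in {s0, s1, s2, s3}.
    At s0: □p is false.
    At s1: □p is false.
    At s2: □p is false.
    At s3: □p is false.
  So ◇□p is false at s3.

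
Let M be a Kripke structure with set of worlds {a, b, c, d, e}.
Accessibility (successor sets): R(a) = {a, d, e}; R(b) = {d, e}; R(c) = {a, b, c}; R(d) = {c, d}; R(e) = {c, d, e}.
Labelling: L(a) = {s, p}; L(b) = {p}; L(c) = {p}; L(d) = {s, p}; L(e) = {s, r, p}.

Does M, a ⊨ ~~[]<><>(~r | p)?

At a: ~[]<><>(~r | p) is false, so ~~[]<><>(~r | p) is true.
  At a: []<><>(~r | p) is true, so ~[]<><>(~r | p) is false.
    At a: []<><>(~r | p) requires <><>(~r | p) at every successor {a, d, e}.
      At a: <><>(~r | p) is true.
      At d: <><>(~r | p) is true.
      At e: <><>(~r | p) is true.
    So []<><>(~r | p) is true at a.

Yes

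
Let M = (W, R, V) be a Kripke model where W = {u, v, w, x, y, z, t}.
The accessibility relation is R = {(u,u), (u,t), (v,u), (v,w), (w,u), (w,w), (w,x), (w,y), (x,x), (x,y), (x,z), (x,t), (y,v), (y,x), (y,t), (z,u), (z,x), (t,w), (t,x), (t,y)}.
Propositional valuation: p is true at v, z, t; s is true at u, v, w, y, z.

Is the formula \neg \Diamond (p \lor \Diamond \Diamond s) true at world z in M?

Recall that \Diamond ψ holds at a world iff ψ holds at some accessible world.
At z: \Diamond (p \lor \Diamond \Diamond s) is true, so \neg \Diamond (p \lor \Diamond \Diamond s) is false.
  At z: \Diamond (p \lor \Diamond \Diamond s) requires p \lor \Diamond \Diamond s at some successor in {u, x}.
    p \lor \Diamond \Diamond s holds at u, so \Diamond (p \lor \Diamond \Diamond s) is true at z.
      At u: p is false, \Diamond \Diamond s is true, so p \lor \Diamond \Diamond s is true.

No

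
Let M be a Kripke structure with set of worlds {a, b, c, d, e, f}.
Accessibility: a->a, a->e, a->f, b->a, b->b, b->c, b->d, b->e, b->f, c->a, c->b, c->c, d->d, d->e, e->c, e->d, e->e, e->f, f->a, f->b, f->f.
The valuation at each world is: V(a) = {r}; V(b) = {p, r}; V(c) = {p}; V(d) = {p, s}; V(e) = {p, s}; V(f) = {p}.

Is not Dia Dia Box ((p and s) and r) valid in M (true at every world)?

Recall that Box ψ holds at a world iff ψ holds at every accessible world, and Dia ψ holds iff ψ holds at some accessible world.
Let φ = not Dia Dia Box ((p and s) and r). Evaluate φ at each world:
  a (successors {a, e, f}): φ is true.
  b (successors {a, b, c, d, e, f}): φ is true.
  c (successors {a, b, c}): φ is true.
  d (successors {d, e}): φ is true.
  e (successors {c, d, e, f}): φ is true.
  f (successors {a, b, f}): φ is true.
For instance, at e:
  At e: Dia Dia Box ((p and s) and r) is false, so not Dia Dia Box ((p and s) and r) is true.
    At e: Dia Dia Box ((p and s) and r) requires Dia Box ((p and s) and r) at some successor in {c, d, e, f}.
      At c: Dia Box ((p and s) and r) is false.
      At d: Dia Box ((p and s) and r) is false.
      At e: Dia Box ((p and s) and r) is false.
      At f: Dia Box ((p and s) and r) is false.
    So Dia Dia Box ((p and s) and r) is false at e.

Yes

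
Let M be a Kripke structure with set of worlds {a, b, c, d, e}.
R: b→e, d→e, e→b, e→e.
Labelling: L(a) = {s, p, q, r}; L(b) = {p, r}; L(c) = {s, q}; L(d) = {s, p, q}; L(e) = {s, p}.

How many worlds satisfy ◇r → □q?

4

Recall that □ψ holds at a world iff ψ holds at every accessible world, and ◇ψ holds iff ψ holds at some accessible world.
Let φ = ◇r → □q. Evaluate φ at each world:
  a (successors ∅): φ is true.
  b (successors {e}): φ is true.
  c (successors ∅): φ is true.
  d (successors {e}): φ is true.
  e (successors {b, e}): φ is false.
For instance, at e:
  At e: ◇r is true, □q is false, so ◇r → □q is false.
    At e: ◇r requires r at some successor in {b, e}.
      r holds at b, so ◇r is true at e.
    At e: □q requires q at every successor {b, e}.
      q fails at b, so □q is false at e.
Satisfying worlds: {a, b, c, d}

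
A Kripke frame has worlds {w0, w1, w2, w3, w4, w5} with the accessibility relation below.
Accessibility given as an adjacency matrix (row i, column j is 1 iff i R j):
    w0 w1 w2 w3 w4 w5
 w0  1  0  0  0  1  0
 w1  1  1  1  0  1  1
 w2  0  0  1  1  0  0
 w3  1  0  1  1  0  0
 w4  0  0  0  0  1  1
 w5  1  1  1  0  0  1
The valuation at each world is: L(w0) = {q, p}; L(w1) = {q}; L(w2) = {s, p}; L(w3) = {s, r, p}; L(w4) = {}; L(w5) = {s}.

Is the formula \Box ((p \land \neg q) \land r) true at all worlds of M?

Let φ = \Box ((p \land \neg q) \land r). Evaluate φ at each world:
  w0 (successors {w0, w4}): φ is false.
  w1 (successors {w0, w1, w2, w4, w5}): φ is false.
  w2 (successors {w2, w3}): φ is false.
  w3 (successors {w0, w2, w3}): φ is false.
  w4 (successors {w4, w5}): φ is false.
  w5 (successors {w0, w1, w2, w5}): φ is false.
Detail at w0 (counterexample):
  At w0: \Box ((p \land \neg q) \land r) requires (p \land \neg q) \land r at every successor {w0, w4}.
    (p \land \neg q) \land r fails at w0, so \Box ((p \land \neg q) \land r) is false at w0.

No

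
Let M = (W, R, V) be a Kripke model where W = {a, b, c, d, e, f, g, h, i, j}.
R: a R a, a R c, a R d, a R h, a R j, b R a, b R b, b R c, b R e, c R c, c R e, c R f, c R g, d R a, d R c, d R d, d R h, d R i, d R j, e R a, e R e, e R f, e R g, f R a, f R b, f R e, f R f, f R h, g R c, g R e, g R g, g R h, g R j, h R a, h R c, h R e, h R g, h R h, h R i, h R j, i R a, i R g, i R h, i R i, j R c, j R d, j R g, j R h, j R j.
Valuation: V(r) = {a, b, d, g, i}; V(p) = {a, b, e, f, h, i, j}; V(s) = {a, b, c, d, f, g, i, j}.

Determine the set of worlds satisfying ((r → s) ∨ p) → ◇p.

Let φ = ((r → s) ∨ p) → ◇p. Evaluate φ at each world:
  a (successors {a, c, d, h, j}): φ is true.
  b (successors {a, b, c, e}): φ is true.
  c (successors {c, e, f, g}): φ is true.
  d (successors {a, c, d, h, i, j}): φ is true.
  e (successors {a, e, f, g}): φ is true.
  f (successors {a, b, e, f, h}): φ is true.
  g (successors {c, e, g, h, j}): φ is true.
  h (successors {a, c, e, g, h, i, j}): φ is true.
  i (successors {a, g, h, i}): φ is true.
  j (successors {c, d, g, h, j}): φ is true.
For instance, at d:
  At d: (r → s) ∨ p is true, ◇p is true, so ((r → s) ∨ p) → ◇p is true.
    At d: ◇p requires p at some successor in {a, c, d, h, i, j}.
      p holds at a, so ◇p is true at d.
Satisfying worlds: {a, b, c, d, e, f, g, h, i, j}

a, b, c, d, e, f, g, h, i, j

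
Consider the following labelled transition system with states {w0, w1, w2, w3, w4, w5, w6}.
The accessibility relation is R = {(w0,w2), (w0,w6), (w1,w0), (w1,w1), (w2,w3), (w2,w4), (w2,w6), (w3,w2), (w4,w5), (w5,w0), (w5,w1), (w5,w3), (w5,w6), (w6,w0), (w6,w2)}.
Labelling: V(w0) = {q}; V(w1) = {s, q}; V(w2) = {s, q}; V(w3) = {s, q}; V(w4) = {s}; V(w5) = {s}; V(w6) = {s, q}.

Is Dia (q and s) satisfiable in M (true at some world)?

Yes

Let φ = Dia (q and s). Evaluate φ at each world:
  w0 (successors {w2, w6}): φ is true.
  w1 (successors {w0, w1}): φ is true.
  w2 (successors {w3, w4, w6}): φ is true.
  w3 (successors {w2}): φ is true.
  w4 (successors {w5}): φ is false.
  w5 (successors {w0, w1, w3, w6}): φ is true.
  w6 (successors {w0, w2}): φ is true.
Detail at w0 (witness):
  At w0: Dia (q and s) requires q and s at some successor in {w2, w6}.
    q and s holds at w2, so Dia (q and s) is true at w0.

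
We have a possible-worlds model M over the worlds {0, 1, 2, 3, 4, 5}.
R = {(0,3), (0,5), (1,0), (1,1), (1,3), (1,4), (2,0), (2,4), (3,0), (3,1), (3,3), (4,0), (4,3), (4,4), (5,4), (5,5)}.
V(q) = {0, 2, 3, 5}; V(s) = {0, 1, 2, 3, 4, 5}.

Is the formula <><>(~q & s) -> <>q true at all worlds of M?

Yes

Let φ = <><>(~q & s) -> <>q. Evaluate φ at each world:
  0 (successors {3, 5}): φ is true.
  1 (successors {0, 1, 3, 4}): φ is true.
  2 (successors {0, 4}): φ is true.
  3 (successors {0, 1, 3}): φ is true.
  4 (successors {0, 3, 4}): φ is true.
  5 (successors {4, 5}): φ is true.
For instance, at 3:
  At 3: <><>(~q & s) is true, <>q is true, so <><>(~q & s) -> <>q is true.
    At 3: <><>(~q & s) requires <>(~q & s) at some successor in {0, 1, 3}.
      <>(~q & s) holds at 1, so <><>(~q & s) is true at 3.
    At 3: <>q requires q at some successor in {0, 1, 3}.
      q holds at 0, so <>q is true at 3.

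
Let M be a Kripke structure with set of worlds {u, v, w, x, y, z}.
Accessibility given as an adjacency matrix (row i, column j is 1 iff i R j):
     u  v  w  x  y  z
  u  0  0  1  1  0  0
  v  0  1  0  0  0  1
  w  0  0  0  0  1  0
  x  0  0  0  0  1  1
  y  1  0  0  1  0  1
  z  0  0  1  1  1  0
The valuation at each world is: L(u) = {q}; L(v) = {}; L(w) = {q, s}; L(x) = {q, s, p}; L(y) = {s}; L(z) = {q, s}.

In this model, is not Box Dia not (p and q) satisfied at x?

Recall that Box ψ holds at a world iff ψ holds at every accessible world, and Dia ψ holds iff ψ holds at some accessible world.
At x: Box Dia not (p and q) is true, so not Box Dia not (p and q) is false.
  At x: Box Dia not (p and q) requires Dia not (p and q) at every successor {y, z}.
      At y: Dia not (p and q) requires not (p and q) at some successor in {u, x, z}.
        not (p and q) holds at u, so Dia not (p and q) is true at y.
      At z: Dia not (p and q) requires not (p and q) at some successor in {w, x, y}.
        not (p and q) holds at w, so Dia not (p and q) is true at z.
  So Box Dia not (p and q) is true at x.

No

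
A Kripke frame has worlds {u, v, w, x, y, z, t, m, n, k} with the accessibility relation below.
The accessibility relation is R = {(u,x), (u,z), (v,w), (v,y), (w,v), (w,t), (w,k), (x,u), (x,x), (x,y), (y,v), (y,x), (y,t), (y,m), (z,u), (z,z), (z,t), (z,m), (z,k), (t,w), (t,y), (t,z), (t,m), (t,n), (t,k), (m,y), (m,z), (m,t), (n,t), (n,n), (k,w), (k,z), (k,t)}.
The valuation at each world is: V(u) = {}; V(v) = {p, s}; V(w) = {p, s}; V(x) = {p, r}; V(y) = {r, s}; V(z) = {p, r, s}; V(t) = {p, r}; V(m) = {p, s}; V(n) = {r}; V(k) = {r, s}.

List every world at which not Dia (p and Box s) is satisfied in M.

u, v, x, z, t, m, n, k

Let φ = not Dia (p and Box s). Evaluate φ at each world:
  u (successors {x, z}): φ is true.
  v (successors {w, y}): φ is true.
  w (successors {v, t, k}): φ is false.
  x (successors {u, x, y}): φ is true.
  y (successors {v, x, t, m}): φ is false.
  z (successors {u, z, t, m, k}): φ is true.
  t (successors {w, y, z, m, n, k}): φ is true.
  m (successors {y, z, t}): φ is true.
  n (successors {t, n}): φ is true.
  k (successors {w, z, t}): φ is true.
For instance, at u:
  At u: Dia (p and Box s) is false, so not Dia (p and Box s) is true.
    At u: Dia (p and Box s) requires p and Box s at some successor in {x, z}.
      At x: p and Box s is false.
      At z: p and Box s is false.
    So Dia (p and Box s) is false at u.
Satisfying worlds: {u, v, x, z, t, m, n, k}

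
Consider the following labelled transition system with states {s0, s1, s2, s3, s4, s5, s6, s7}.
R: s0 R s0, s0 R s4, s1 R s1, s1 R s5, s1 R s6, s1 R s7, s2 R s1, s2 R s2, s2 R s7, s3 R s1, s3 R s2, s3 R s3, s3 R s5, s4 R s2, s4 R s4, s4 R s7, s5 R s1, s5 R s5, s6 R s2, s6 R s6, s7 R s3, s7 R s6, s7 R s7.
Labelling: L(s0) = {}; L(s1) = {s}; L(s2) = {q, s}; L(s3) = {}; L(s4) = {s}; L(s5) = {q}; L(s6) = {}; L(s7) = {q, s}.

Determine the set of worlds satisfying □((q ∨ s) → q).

Let φ = □((q ∨ s) → q). Evaluate φ at each world:
  s0 (successors {s0, s4}): φ is false.
  s1 (successors {s1, s5, s6, s7}): φ is false.
  s2 (successors {s1, s2, s7}): φ is false.
  s3 (successors {s1, s2, s3, s5}): φ is false.
  s4 (successors {s2, s4, s7}): φ is false.
  s5 (successors {s1, s5}): φ is false.
  s6 (successors {s2, s6}): φ is true.
  s7 (successors {s3, s6, s7}): φ is true.
For instance, at s3:
  At s3: □((q ∨ s) → q) requires (q ∨ s) → q at every successor {s1, s2, s3, s5}.
    (q ∨ s) → q fails at s1, so □((q ∨ s) → q) is false at s3.
Satisfying worlds: {s6, s7}

s6, s7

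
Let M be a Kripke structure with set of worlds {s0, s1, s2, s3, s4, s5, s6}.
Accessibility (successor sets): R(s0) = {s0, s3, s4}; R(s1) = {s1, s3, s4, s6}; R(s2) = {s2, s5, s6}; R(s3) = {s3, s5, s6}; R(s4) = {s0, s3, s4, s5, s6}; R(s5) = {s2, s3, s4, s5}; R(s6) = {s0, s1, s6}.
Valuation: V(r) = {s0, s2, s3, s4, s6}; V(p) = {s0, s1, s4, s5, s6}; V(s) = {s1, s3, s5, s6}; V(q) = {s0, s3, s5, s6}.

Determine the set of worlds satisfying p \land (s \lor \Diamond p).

s0, s1, s4, s5, s6

Recall that \Diamond ψ holds at a world iff ψ holds at some accessible world.
Let φ = p \land (s \lor \Diamond p). Evaluate φ at each world:
  s0 (successors {s0, s3, s4}): φ is true.
  s1 (successors {s1, s3, s4, s6}): φ is true.
  s2 (successors {s2, s5, s6}): φ is false.
  s3 (successors {s3, s5, s6}): φ is false.
  s4 (successors {s0, s3, s4, s5, s6}): φ is true.
  s5 (successors {s2, s3, s4, s5}): φ is true.
  s6 (successors {s0, s1, s6}): φ is true.
For instance, at s0:
  At s0: p is true, s \lor \Diamond p is true, so p \land (s \lor \Diamond p) is true.
    At s0: s is false, \Diamond p is true, so s \lor \Diamond p is true.
      At s0: \Diamond p requires p at some successor in {s0, s3, s4}.
        p holds at s0, so \Diamond p is true at s0.
Satisfying worlds: {s0, s1, s4, s5, s6}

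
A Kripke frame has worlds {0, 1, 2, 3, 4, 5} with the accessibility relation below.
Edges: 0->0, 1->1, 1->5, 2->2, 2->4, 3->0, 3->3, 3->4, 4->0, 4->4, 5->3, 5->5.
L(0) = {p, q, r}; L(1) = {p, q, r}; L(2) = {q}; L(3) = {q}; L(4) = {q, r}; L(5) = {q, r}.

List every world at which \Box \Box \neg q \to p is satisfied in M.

Let φ = \Box \Box \neg q \to p. Evaluate φ at each world:
  0 (successors {0}): φ is true.
  1 (successors {1, 5}): φ is true.
  2 (successors {2, 4}): φ is true.
  3 (successors {0, 3, 4}): φ is true.
  4 (successors {0, 4}): φ is true.
  5 (successors {3, 5}): φ is true.
For instance, at 1:
  At 1: \Box \Box \neg q is false, p is true, so \Box \Box \neg q \to p is true.
    At 1: \Box \Box \neg q requires \Box \neg q at every successor {1, 5}.
      \Box \neg q fails at 1, so \Box \Box \neg q is false at 1.
Satisfying worlds: {0, 1, 2, 3, 4, 5}

0, 1, 2, 3, 4, 5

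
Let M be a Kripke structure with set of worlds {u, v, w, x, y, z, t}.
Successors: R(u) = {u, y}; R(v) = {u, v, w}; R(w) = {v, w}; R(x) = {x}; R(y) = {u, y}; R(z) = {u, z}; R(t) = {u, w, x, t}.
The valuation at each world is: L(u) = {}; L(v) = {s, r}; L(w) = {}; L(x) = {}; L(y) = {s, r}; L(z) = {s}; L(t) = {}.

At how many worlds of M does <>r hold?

Recall that <>ψ holds at a world iff ψ holds at some accessible world.
Let φ = <>r. Evaluate φ at each world:
  u (successors {u, y}): φ is true.
  v (successors {u, v, w}): φ is true.
  w (successors {v, w}): φ is true.
  x (successors {x}): φ is false.
  y (successors {u, y}): φ is true.
  z (successors {u, z}): φ is false.
  t (successors {u, w, x, t}): φ is false.
For instance, at v:
  At v: <>r requires r at some successor in {u, v, w}.
    r holds at v, so <>r is true at v.
Satisfying worlds: {u, v, w, y}

4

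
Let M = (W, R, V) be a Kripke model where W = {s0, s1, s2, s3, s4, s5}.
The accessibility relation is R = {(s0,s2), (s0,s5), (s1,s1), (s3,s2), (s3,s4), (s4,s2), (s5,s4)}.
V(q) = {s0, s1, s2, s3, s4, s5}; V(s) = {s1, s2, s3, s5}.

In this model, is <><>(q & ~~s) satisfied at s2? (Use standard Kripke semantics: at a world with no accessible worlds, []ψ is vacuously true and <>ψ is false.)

At s2: no accessible worlds, so <><>(q & ~~s) is false.

No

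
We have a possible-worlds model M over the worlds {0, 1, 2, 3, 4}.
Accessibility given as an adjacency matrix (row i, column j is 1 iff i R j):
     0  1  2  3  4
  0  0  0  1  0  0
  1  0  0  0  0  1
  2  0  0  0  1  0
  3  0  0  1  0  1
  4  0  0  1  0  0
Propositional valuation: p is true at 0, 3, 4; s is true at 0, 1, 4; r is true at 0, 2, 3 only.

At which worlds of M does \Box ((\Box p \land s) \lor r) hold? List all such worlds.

Let φ = \Box ((\Box p \land s) \lor r). Evaluate φ at each world:
  0 (successors {2}): φ is true.
  1 (successors {4}): φ is false.
  2 (successors {3}): φ is true.
  3 (successors {2, 4}): φ is false.
  4 (successors {2}): φ is true.
For instance, at 2:
  At 2: \Box ((\Box p \land s) \lor r) requires (\Box p \land s) \lor r at every successor {3}.
      At 3: \Box p \land s is false, r is true, so (\Box p \land s) \lor r is true.
  So \Box ((\Box p \land s) \lor r) is true at 2.
Satisfying worlds: {0, 2, 4}

0, 2, 4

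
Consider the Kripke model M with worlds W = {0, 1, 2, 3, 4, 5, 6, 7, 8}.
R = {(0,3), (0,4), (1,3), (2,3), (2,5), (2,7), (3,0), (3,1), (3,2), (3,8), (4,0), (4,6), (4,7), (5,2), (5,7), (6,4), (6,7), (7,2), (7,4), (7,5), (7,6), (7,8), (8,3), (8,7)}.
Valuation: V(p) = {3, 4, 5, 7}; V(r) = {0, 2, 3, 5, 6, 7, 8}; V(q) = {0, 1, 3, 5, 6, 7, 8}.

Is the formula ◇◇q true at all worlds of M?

Yes

Let φ = ◇◇q. Evaluate φ at each world:
  0 (successors {3, 4}): φ is true.
  1 (successors {3}): φ is true.
  2 (successors {3, 5, 7}): φ is true.
  3 (successors {0, 1, 2, 8}): φ is true.
  4 (successors {0, 6, 7}): φ is true.
  5 (successors {2, 7}): φ is true.
  6 (successors {4, 7}): φ is true.
  7 (successors {2, 4, 5, 6, 8}): φ is true.
  8 (successors {3, 7}): φ is true.
For instance, at 8:
  At 8: ◇◇q requires ◇q at some successor in {3, 7}.
    ◇q holds at 3, so ◇◇q is true at 8.
      At 3: ◇q requires q at some successor in {0, 1, 2, 8}.
        q holds at 0, so ◇q is true at 3.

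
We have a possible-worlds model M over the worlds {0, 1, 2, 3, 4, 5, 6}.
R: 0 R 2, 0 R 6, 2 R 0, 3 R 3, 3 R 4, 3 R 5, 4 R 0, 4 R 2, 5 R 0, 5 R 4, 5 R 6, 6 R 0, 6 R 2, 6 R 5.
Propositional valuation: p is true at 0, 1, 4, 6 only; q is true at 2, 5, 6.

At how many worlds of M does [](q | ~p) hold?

2

Let φ = [](q | ~p). Evaluate φ at each world:
  0 (successors {2, 6}): φ is true.
  1 (successors ∅): φ is true.
  2 (successors {0}): φ is false.
  3 (successors {3, 4, 5}): φ is false.
  4 (successors {0, 2}): φ is false.
  5 (successors {0, 4, 6}): φ is false.
  6 (successors {0, 2, 5}): φ is false.
For instance, at 5:
  At 5: [](q | ~p) requires q | ~p at every successor {0, 4, 6}.
    q | ~p fails at 0, so [](q | ~p) is false at 5.
Satisfying worlds: {0, 1}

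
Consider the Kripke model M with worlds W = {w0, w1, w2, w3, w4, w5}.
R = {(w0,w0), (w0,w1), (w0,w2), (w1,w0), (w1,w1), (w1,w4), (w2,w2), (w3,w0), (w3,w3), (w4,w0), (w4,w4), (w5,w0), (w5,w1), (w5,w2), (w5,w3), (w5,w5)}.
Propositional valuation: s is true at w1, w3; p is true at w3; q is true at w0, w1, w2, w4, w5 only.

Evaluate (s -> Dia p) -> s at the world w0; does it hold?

At w0: s -> Dia p is true, s is false, so (s -> Dia p) -> s is false.
  At w0: s is false, Dia p is false, so s -> Dia p is true.
    At w0: Dia p requires p at some successor in {w0, w1, w2}.
      At w0: p is false.
      At w1: p is false.
      At w2: p is false.
    So Dia p is false at w0.

No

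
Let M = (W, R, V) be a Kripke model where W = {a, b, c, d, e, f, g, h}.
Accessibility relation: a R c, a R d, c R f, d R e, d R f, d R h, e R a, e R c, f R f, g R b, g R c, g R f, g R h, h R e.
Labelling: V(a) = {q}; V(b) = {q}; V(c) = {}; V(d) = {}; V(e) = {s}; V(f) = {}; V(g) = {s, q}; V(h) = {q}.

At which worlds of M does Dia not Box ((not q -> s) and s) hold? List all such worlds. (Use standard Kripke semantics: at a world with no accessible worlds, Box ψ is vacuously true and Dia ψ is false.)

Let φ = Dia not Box ((not q -> s) and s). Evaluate φ at each world:
  a (successors {c, d}): φ is true.
  b (successors ∅): φ is false.
  c (successors {f}): φ is true.
  d (successors {e, f, h}): φ is true.
  e (successors {a, c}): φ is true.
  f (successors {f}): φ is true.
  g (successors {b, c, f, h}): φ is true.
  h (successors {e}): φ is true.
For instance, at g:
  At g: Dia not Box ((not q -> s) and s) requires not Box ((not q -> s) and s) at some successor in {b, c, f, h}.
    not Box ((not q -> s) and s) holds at c, so Dia not Box ((not q -> s) and s) is true at g.
      At c: Box ((not q -> s) and s) is false, so not Box ((not q -> s) and s) is true.
Satisfying worlds: {a, c, d, e, f, g, h}

a, c, d, e, f, g, h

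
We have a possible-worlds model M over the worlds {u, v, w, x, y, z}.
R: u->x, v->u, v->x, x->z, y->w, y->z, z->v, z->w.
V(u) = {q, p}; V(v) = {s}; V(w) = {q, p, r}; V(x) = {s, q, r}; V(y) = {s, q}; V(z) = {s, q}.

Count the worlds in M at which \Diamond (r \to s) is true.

5

Let φ = \Diamond (r \to s). Evaluate φ at each world:
  u (successors {x}): φ is true.
  v (successors {u, x}): φ is true.
  w (successors ∅): φ is false.
  x (successors {z}): φ is true.
  y (successors {w, z}): φ is true.
  z (successors {v, w}): φ is true.
For instance, at z:
  At z: \Diamond (r \to s) requires r \to s at some successor in {v, w}.
    r \to s holds at v, so \Diamond (r \to s) is true at z.
Satisfying worlds: {u, v, x, y, z}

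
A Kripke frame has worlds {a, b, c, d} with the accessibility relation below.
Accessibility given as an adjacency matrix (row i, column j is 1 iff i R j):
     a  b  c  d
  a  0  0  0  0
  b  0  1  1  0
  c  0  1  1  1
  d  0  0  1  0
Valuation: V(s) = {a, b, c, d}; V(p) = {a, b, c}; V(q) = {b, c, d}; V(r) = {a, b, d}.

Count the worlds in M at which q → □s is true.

4

Let φ = q → □s. Evaluate φ at each world:
  a (successors ∅): φ is true.
  b (successors {b, c}): φ is true.
  c (successors {b, c, d}): φ is true.
  d (successors {c}): φ is true.
For instance, at c:
  At c: q is true, □s is true, so q → □s is true.
    At c: □s requires s at every successor {b, c, d}.
      At b: s is true.
      At c: s is true.
      At d: s is true.
    So □s is true at c.
Satisfying worlds: {a, b, c, d}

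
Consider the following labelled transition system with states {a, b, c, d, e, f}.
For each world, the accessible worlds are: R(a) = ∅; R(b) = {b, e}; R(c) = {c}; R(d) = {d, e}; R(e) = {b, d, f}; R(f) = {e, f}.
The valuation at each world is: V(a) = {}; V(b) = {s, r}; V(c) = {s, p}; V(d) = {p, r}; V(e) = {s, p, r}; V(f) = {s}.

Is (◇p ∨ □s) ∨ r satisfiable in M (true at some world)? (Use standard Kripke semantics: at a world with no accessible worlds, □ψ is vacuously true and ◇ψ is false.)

Recall that □ψ holds at a world iff ψ holds at every accessible world, and ◇ψ holds iff ψ holds at some accessible world.
Let φ = (◇p ∨ □s) ∨ r. Evaluate φ at each world:
  a (successors ∅): φ is true.
  b (successors {b, e}): φ is true.
  c (successors {c}): φ is true.
  d (successors {d, e}): φ is true.
  e (successors {b, d, f}): φ is true.
  f (successors {e, f}): φ is true.
Detail at a (witness):
  At a: ◇p ∨ □s is true, r is false, so (◇p ∨ □s) ∨ r is true.
    At a: ◇p is false, □s is true, so ◇p ∨ □s is true.
      At a: no accessible worlds, so ◇p is false.
      At a: no accessible worlds, so □s holds vacuously.

Yes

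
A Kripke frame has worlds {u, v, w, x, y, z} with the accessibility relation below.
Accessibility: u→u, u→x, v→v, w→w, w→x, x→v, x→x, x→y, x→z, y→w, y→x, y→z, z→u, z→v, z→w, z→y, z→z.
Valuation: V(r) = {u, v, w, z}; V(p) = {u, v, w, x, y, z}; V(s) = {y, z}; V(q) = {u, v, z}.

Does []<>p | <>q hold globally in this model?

Yes

Let φ = []<>p | <>q. Evaluate φ at each world:
  u (successors {u, x}): φ is true.
  v (successors {v}): φ is true.
  w (successors {w, x}): φ is true.
  x (successors {v, x, y, z}): φ is true.
  y (successors {w, x, z}): φ is true.
  z (successors {u, v, w, y, z}): φ is true.
For instance, at y:
  At y: []<>p is true, <>q is true, so []<>p | <>q is true.
    At y: []<>p requires <>p at every successor {w, x, z}.
      At w: <>p is true.
      At x: <>p is true.
      At z: <>p is true.
    So []<>p is true at y.
    At y: <>q requires q at some successor in {w, x, z}.
      q holds at z, so <>q is true at y.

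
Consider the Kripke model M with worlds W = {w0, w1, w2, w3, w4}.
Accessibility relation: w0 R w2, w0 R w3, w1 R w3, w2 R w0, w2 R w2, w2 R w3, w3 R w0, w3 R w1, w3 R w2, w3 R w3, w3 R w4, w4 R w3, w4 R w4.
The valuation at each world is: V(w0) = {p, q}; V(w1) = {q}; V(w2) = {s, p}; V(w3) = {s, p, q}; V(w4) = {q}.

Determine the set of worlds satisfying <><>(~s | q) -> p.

Recall that <>ψ holds at a world iff ψ holds at some accessible world.
Let φ = <><>(~s | q) -> p. Evaluate φ at each world:
  w0 (successors {w2, w3}): φ is true.
  w1 (successors {w3}): φ is false.
  w2 (successors {w0, w2, w3}): φ is true.
  w3 (successors {w0, w1, w2, w3, w4}): φ is true.
  w4 (successors {w3, w4}): φ is false.
For instance, at w4:
  At w4: <><>(~s | q) is true, p is false, so <><>(~s | q) -> p is false.
    At w4: <><>(~s | q) requires <>(~s | q) at some successor in {w3, w4}.
      <>(~s | q) holds at w3, so <><>(~s | q) is true at w4.
Satisfying worlds: {w0, w2, w3}

w0, w2, w3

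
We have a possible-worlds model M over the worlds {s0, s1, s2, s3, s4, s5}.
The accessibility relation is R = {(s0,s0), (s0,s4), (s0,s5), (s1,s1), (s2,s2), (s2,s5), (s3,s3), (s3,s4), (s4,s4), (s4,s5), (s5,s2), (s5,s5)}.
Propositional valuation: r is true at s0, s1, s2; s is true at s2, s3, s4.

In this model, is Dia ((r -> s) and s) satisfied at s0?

Yes

At s0: Dia ((r -> s) and s) requires (r -> s) and s at some successor in {s0, s4, s5}.
  (r -> s) and s holds at s4, so Dia ((r -> s) and s) is true at s0.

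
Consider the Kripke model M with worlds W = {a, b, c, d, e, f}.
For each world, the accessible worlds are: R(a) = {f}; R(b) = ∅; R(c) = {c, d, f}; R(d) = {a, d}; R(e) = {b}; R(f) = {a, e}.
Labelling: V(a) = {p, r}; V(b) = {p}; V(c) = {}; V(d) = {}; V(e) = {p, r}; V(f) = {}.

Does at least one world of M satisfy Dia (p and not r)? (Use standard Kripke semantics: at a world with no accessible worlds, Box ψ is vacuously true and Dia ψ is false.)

Let φ = Dia (p and not r). Evaluate φ at each world:
  a (successors {f}): φ is false.
  b (successors ∅): φ is false.
  c (successors {c, d, f}): φ is false.
  d (successors {a, d}): φ is false.
  e (successors {b}): φ is true.
  f (successors {a, e}): φ is false.
Detail at e (witness):
  At e: Dia (p and not r) requires p and not r at some successor in {b}.
    p and not r holds at b, so Dia (p and not r) is true at e.

Yes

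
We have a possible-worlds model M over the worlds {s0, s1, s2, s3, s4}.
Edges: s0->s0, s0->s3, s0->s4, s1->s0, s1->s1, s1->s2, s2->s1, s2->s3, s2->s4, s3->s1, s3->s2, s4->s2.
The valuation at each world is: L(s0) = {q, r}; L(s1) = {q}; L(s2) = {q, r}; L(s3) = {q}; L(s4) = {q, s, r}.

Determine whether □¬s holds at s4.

Yes

At s4: □¬s requires ¬s at every successor {s2}.
  At s2: ¬s is true.
So □¬s is true at s4.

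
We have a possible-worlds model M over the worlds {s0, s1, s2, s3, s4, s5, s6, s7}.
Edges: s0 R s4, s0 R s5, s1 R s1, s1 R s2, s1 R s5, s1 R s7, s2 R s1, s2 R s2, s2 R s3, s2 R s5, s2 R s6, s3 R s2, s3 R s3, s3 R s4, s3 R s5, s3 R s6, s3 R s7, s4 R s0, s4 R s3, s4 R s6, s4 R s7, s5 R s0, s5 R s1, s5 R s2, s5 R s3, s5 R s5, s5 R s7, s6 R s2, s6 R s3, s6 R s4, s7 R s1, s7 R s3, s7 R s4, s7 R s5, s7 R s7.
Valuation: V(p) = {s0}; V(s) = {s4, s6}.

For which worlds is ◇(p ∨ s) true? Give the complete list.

Let φ = ◇(p ∨ s). Evaluate φ at each world:
  s0 (successors {s4, s5}): φ is true.
  s1 (successors {s1, s2, s5, s7}): φ is false.
  s2 (successors {s1, s2, s3, s5, s6}): φ is true.
  s3 (successors {s2, s3, s4, s5, s6, s7}): φ is true.
  s4 (successors {s0, s3, s6, s7}): φ is true.
  s5 (successors {s0, s1, s2, s3, s5, s7}): φ is true.
  s6 (successors {s2, s3, s4}): φ is true.
  s7 (successors {s1, s3, s4, s5, s7}): φ is true.
For instance, at s6:
  At s6: ◇(p ∨ s) requires p ∨ s at some successor in {s2, s3, s4}.
    p ∨ s holds at s4, so ◇(p ∨ s) is true at s6.
Satisfying worlds: {s0, s2, s3, s4, s5, s6, s7}

s0, s2, s3, s4, s5, s6, s7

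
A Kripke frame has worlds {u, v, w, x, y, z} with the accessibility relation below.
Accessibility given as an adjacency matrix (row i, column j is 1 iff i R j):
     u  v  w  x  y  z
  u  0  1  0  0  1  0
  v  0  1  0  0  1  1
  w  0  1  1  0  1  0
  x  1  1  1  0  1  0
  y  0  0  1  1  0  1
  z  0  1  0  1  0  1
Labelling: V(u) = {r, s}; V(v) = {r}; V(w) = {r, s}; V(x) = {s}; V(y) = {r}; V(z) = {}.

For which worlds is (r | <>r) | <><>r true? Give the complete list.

Let φ = (r | <>r) | <><>r. Evaluate φ at each world:
  u (successors {v, y}): φ is true.
  v (successors {v, y, z}): φ is true.
  w (successors {v, w, y}): φ is true.
  x (successors {u, v, w, y}): φ is true.
  y (successors {w, x, z}): φ is true.
  z (successors {v, x, z}): φ is true.
For instance, at z:
  At z: r | <>r is true, <><>r is true, so (r | <>r) | <><>r is true.
    At z: r is false, <>r is true, so r | <>r is true.
      At z: <>r requires r at some successor in {v, x, z}.
        r holds at v, so <>r is true at z.
    At z: <><>r requires <>r at some successor in {v, x, z}.
      <>r holds at v, so <><>r is true at z.
Satisfying worlds: {u, v, w, x, y, z}

u, v, w, x, y, z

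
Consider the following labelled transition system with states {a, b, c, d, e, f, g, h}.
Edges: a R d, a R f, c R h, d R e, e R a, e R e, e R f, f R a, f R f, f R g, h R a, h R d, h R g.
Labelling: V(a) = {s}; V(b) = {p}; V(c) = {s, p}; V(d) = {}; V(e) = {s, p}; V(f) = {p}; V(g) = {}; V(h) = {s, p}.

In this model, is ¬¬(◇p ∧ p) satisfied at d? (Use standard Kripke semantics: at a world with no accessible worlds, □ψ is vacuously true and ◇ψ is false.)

No

At d: ¬(◇p ∧ p) is true, so ¬¬(◇p ∧ p) is false.
  At d: ◇p ∧ p is false, so ¬(◇p ∧ p) is true.
    At d: ◇p is true, p is false, so ◇p ∧ p is false.
      At d: ◇p requires p at some successor in {e}.
        p holds at e, so ◇p is true at d.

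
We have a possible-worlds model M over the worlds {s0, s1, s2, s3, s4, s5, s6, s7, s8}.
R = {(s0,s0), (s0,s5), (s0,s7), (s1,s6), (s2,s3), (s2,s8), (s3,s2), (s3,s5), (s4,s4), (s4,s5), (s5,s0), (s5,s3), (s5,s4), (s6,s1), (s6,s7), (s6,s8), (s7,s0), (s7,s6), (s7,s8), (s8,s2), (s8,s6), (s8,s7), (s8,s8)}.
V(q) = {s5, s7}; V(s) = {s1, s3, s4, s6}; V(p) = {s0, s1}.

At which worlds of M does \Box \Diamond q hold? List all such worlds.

Recall that \Box ψ holds at a world iff ψ holds at every accessible world, and \Diamond ψ holds iff ψ holds at some accessible world.
Let φ = \Box \Diamond q. Evaluate φ at each world:
  s0 (successors {s0, s5, s7}): φ is false.
  s1 (successors {s6}): φ is true.
  s2 (successors {s3, s8}): φ is true.
  s3 (successors {s2, s5}): φ is false.
  s4 (successors {s4, s5}): φ is false.
  s5 (successors {s0, s3, s4}): φ is true.
  s6 (successors {s1, s7, s8}): φ is false.
  s7 (successors {s0, s6, s8}): φ is true.
  s8 (successors {s2, s6, s7, s8}): φ is false.
For instance, at s0:
  At s0: \Box \Diamond q requires \Diamond q at every successor {s0, s5, s7}.
    \Diamond q fails at s5, so \Box \Diamond q is false at s0.
      At s5: \Diamond q requires q at some successor in {s0, s3, s4}.
        At s0: q is false.
        At s3: q is false.
        At s4: q is false.
      So \Diamond q is false at s5.
Satisfying worlds: {s1, s2, s5, s7}

s1, s2, s5, s7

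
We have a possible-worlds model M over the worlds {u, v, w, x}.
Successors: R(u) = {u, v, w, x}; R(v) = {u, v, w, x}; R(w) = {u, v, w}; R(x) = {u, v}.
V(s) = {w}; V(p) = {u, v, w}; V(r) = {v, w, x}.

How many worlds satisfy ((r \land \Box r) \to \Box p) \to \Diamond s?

3

Let φ = ((r \land \Box r) \to \Box p) \to \Diamond s. Evaluate φ at each world:
  u (successors {u, v, w, x}): φ is true.
  v (successors {u, v, w, x}): φ is true.
  w (successors {u, v, w}): φ is true.
  x (successors {u, v}): φ is false.
For instance, at x:
  At x: (r \land \Box r) \to \Box p is true, \Diamond s is false, so ((r \land \Box r) \to \Box p) \to \Diamond s is false.
    At x: r \land \Box r is false, \Box p is true, so (r \land \Box r) \to \Box p is true.
      At x: r is true, \Box r is false, so r \land \Box r is false.
      At x: \Box p requires p at every successor {u, v}.
        At u: p is true.
        At v: p is true.
      So \Box p is true at x.
    At x: \Diamond s requires s at some successor in {u, v}.
      At u: s is false.
      At v: s is false.
    So \Diamond s is false at x.
Satisfying worlds: {u, v, w}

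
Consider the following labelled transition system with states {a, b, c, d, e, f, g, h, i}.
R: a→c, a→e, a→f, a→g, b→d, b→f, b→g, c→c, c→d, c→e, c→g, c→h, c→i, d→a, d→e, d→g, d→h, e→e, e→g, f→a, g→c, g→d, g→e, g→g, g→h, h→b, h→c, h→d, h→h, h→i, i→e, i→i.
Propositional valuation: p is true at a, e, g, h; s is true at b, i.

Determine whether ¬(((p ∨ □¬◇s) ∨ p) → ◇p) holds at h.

At h: ((p ∨ □¬◇s) ∨ p) → ◇p is true, so ¬(((p ∨ □¬◇s) ∨ p) → ◇p) is false.
  At h: (p ∨ □¬◇s) ∨ p is true, ◇p is true, so ((p ∨ □¬◇s) ∨ p) → ◇p is true.
    At h: p ∨ □¬◇s is true, p is true, so (p ∨ □¬◇s) ∨ p is true.
      At h: p is true, □¬◇s is false, so p ∨ □¬◇s is true.
    At h: ◇p requires p at some successor in {b, c, d, h, i}.
      p holds at h, so ◇p is true at h.

No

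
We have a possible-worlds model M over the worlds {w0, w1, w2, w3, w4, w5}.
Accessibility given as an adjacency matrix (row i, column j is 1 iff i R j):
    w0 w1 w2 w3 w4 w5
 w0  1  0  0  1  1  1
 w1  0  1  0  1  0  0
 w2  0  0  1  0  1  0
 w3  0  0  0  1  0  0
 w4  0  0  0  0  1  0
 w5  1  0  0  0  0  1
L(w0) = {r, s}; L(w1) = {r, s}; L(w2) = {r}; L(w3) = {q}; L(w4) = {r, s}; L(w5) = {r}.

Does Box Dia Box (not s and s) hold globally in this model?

Let φ = Box Dia Box (not s and s). Evaluate φ at each world:
  w0 (successors {w0, w3, w4, w5}): φ is false.
  w1 (successors {w1, w3}): φ is false.
  w2 (successors {w2, w4}): φ is false.
  w3 (successors {w3}): φ is false.
  w4 (successors {w4}): φ is false.
  w5 (successors {w0, w5}): φ is false.
Detail at w0 (counterexample):
  At w0: Box Dia Box (not s and s) requires Dia Box (not s and s) at every successor {w0, w3, w4, w5}.
    Dia Box (not s and s) fails at w0, so Box Dia Box (not s and s) is false at w0.
      At w0: Dia Box (not s and s) requires Box (not s and s) at some successor in {w0, w3, w4, w5}.
        At w0: Box (not s and s) is false.
        At w3: Box (not s and s) is false.
        At w4: Box (not s and s) is false.
        At w5: Box (not s and s) is false.
      So Dia Box (not s and s) is false at w0.

No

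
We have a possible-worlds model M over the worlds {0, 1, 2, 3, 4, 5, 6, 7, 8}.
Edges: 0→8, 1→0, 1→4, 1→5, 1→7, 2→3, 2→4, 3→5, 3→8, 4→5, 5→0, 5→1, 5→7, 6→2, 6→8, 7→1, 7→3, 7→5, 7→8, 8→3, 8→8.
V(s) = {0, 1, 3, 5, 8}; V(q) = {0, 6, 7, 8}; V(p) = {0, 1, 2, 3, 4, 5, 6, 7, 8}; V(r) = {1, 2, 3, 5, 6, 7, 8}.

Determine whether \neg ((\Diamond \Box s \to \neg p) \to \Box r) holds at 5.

No

At 5: (\Diamond \Box s \to \neg p) \to \Box r is true, so \neg ((\Diamond \Box s \to \neg p) \to \Box r) is false.
  At 5: \Diamond \Box s \to \neg p is false, \Box r is false, so (\Diamond \Box s \to \neg p) \to \Box r is true.
    At 5: \Diamond \Box s is true, \neg p is false, so \Diamond \Box s \to \neg p is false.
      At 5: \Diamond \Box s requires \Box s at some successor in {0, 1, 7}.
        \Box s holds at 0, so \Diamond \Box s is true at 5.
    At 5: \Box r requires r at every successor {0, 1, 7}.
      r fails at 0, so \Box r is false at 5.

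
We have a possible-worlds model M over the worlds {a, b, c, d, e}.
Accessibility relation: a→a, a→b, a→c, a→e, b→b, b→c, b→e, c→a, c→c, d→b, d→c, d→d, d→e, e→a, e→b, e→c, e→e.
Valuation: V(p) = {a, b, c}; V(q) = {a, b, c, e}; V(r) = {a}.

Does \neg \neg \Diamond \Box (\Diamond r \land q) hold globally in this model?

Yes

Recall that \Box ψ holds at a world iff ψ holds at every accessible world, and \Diamond ψ holds iff ψ holds at some accessible world.
Let φ = \neg \neg \Diamond \Box (\Diamond r \land q). Evaluate φ at each world:
  a (successors {a, b, c, e}): φ is true.
  b (successors {b, c, e}): φ is true.
  c (successors {a, c}): φ is true.
  d (successors {b, c, d, e}): φ is true.
  e (successors {a, b, c, e}): φ is true.
For instance, at d:
  At d: \neg \Diamond \Box (\Diamond r \land q) is false, so \neg \neg \Diamond \Box (\Diamond r \land q) is true.
    At d: \Diamond \Box (\Diamond r \land q) is true, so \neg \Diamond \Box (\Diamond r \land q) is false.
      At d: \Diamond \Box (\Diamond r \land q) requires \Box (\Diamond r \land q) at some successor in {b, c, d, e}.
        \Box (\Diamond r \land q) holds at c, so \Diamond \Box (\Diamond r \land q) is true at d.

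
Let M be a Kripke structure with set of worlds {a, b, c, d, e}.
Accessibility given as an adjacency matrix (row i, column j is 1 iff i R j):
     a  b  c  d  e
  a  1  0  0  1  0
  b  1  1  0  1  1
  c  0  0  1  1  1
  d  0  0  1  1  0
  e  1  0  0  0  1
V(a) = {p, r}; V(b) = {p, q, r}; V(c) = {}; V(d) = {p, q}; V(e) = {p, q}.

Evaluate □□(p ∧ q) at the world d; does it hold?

No

At d: □□(p ∧ q) requires □(p ∧ q) at every successor {c, d}.
  □(p ∧ q) fails at c, so □□(p ∧ q) is false at d.
    At c: □(p ∧ q) requires p ∧ q at every successor {c, d, e}.
      p ∧ q fails at c, so □(p ∧ q) is false at c.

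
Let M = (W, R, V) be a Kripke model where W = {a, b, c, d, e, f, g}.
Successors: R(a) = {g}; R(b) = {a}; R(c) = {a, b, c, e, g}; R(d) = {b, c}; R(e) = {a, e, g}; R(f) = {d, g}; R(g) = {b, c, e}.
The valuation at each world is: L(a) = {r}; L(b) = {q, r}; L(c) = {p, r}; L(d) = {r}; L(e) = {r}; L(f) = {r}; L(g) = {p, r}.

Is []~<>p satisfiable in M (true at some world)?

No

Let φ = []~<>p. Evaluate φ at each world:
  a (successors {g}): φ is false.
  b (successors {a}): φ is false.
  c (successors {a, b, c, e, g}): φ is false.
  d (successors {b, c}): φ is false.
  e (successors {a, e, g}): φ is false.
  f (successors {d, g}): φ is false.
  g (successors {b, c, e}): φ is false.
For instance, at g:
  At g: []~<>p requires ~<>p at every successor {b, c, e}.
    ~<>p fails at c, so []~<>p is false at g.
      At c: <>p is true, so ~<>p is false.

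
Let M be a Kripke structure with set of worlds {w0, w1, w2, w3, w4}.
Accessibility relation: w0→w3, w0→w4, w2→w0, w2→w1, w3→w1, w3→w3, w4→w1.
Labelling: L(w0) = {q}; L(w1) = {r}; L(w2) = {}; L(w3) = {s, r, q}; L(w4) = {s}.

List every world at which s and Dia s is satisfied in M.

Let φ = s and Dia s. Evaluate φ at each world:
  w0 (successors {w3, w4}): φ is false.
  w1 (successors ∅): φ is false.
  w2 (successors {w0, w1}): φ is false.
  w3 (successors {w1, w3}): φ is true.
  w4 (successors {w1}): φ is false.
For instance, at w2:
  At w2: s is false, Dia s is false, so s and Dia s is false.
    At w2: Dia s requires s at some successor in {w0, w1}.
      At w0: s is false.
      At w1: s is false.
    So Dia s is false at w2.
Satisfying worlds: {w3}

w3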